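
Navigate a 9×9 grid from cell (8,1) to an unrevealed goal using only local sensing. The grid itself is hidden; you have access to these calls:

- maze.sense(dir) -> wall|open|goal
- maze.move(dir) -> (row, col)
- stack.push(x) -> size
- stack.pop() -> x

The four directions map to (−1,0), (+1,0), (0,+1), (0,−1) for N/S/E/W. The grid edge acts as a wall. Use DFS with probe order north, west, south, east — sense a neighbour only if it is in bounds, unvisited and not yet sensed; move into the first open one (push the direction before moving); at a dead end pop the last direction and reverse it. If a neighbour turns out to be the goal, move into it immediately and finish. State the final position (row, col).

CALL sense[dir→north]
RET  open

CALL push[x→north]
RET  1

CALL move[dir→north]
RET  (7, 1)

CALL sense[dir→north]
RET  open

CALL push[x→north]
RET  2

CALL move[dir→north]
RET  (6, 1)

CALL sense[dir→north]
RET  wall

CALL sense[dir→west]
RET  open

CALL push[x→west]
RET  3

CALL move[dir→west]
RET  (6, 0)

CALL sense[dir→north]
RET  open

CALL push[x→north]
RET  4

CALL move[dir→north]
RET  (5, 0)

CALL sense[dir→north]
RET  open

CALL push[x→north]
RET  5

CALL move[dir→north]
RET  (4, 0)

CALL sense[dir→north]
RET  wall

CALL sense[dir→east]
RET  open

CALL push[x→east]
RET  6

CALL move[dir→east]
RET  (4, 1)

CALL sense[dir→north]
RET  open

CALL push[x→north]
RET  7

CALL move[dir→north]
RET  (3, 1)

CALL sense[dir→north]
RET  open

CALL push[x→north]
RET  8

CALL move[dir→north]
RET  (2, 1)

CALL sense[dir→north]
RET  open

CALL push[x→north]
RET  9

CALL move[dir→north]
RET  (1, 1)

CALL sense[dir→north]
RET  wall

CALL sense[dir→west]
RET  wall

CALL sense[dir→east]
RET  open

CALL push[x→east]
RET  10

CALL move[dir→east]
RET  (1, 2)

CALL sense[dir→north]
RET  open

CALL push[x→north]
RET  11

CALL move[dir→north]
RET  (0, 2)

CALL sense[dir→east]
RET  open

CALL push[x→east]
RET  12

CALL move[dir→east]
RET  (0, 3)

CALL sense[dir→south]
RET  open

CALL push[x→south]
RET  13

CALL move[dir→south]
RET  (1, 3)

CALL sense[dir→south]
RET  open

CALL push[x→south]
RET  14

CALL move[dir→south]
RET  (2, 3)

CALL sense[dir→west]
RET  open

CALL push[x→west]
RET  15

CALL move[dir→west]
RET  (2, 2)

CALL sense[dir→south]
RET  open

CALL push[x→south]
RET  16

CALL move[dir→south]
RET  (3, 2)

CALL sense[dir→south]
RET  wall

CALL sense[dir→east]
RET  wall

CALL pop[]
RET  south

CALL move[dir→north]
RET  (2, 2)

CALL pop[]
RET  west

CALL move[dir→east]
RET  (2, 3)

CALL sense[dir→east]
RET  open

CALL push[x→east]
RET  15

CALL move[dir→east]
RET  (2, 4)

CALL sense[dir→north]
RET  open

CALL push[x→north]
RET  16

CALL move[dir→north]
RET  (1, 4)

CALL sense[dir→north]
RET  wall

CALL sense[dir→east]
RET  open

CALL push[x→east]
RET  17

CALL move[dir→east]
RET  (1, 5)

CALL sense[dir→north]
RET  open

CALL push[x→north]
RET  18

CALL move[dir→north]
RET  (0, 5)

CALL sense[dir→east]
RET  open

CALL push[x→east]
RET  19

CALL move[dir→east]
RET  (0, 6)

CALL sense[dir→south]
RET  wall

CALL sense[dir→east]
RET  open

CALL push[x→east]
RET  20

CALL move[dir→east]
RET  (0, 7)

CALL sense[dir→south]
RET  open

CALL push[x→south]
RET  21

CALL move[dir→south]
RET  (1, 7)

CALL sense[dir→south]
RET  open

CALL push[x→south]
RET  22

CALL move[dir→south]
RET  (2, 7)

CALL sense[dir→west]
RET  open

CALL push[x→west]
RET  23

CALL move[dir→west]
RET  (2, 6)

CALL sense[dir→west]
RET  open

CALL push[x→west]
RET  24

CALL move[dir→west]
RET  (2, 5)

CALL sense[dir→south]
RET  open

CALL push[x→south]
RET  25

CALL move[dir→south]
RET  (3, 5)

CALL sense[dir→west]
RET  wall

CALL sense[dir→south]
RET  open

CALL push[x→south]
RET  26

CALL move[dir→south]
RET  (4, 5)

CALL sense[dir→west]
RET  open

CALL push[x→west]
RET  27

CALL move[dir→west]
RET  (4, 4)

CALL sense[dir→west]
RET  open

CALL push[x→west]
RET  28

CALL move[dir→west]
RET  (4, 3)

CALL sense[dir→south]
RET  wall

CALL pop[]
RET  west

CALL move[dir→east]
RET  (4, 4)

CALL sense[dir→south]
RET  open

CALL push[x→south]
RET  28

CALL move[dir→south]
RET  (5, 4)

CALL sense[dir→south]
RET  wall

CALL sense[dir→east]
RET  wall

CALL pop[]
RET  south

CALL move[dir→north]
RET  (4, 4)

CALL pop[]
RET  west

CALL move[dir→east]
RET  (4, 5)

CALL sense[dir→east]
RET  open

CALL push[x→east]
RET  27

CALL move[dir→east]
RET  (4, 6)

CALL sense[dir→north]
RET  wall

CALL sense[dir→south]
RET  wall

CALL sense[dir→east]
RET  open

CALL push[x→east]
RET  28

CALL move[dir→east]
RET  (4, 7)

CALL sense[dir→north]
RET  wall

CALL sense[dir→south]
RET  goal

CALL move[dir→south]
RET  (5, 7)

Answer: (5, 7)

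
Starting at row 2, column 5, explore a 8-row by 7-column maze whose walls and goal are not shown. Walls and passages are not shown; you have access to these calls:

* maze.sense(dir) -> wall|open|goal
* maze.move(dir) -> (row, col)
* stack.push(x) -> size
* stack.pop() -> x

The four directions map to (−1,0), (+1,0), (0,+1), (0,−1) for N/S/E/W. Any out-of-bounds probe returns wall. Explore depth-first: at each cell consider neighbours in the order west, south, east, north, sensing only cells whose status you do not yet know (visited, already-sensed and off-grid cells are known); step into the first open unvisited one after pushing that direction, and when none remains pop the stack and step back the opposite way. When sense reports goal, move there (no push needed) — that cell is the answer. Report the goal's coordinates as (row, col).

% maze.sense(dir→west) == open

% stack.push(x→west) == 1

% maze.move(dir→west) == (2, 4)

% maze.sense(dir→west) == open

% stack.push(x→west) == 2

% maze.move(dir→west) == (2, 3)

% maze.sense(dir→west) == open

% stack.push(x→west) == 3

% maze.move(dir→west) == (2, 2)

% maze.sense(dir→west) == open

% stack.push(x→west) == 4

% maze.move(dir→west) == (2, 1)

% maze.sense(dir→west) == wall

% maze.sense(dir→south) == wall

% maze.sense(dir→north) == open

% stack.push(x→north) == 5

% maze.move(dir→north) == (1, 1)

% maze.sense(dir→west) == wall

% maze.sense(dir→east) == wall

% maze.sense(dir→north) == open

% stack.push(x→north) == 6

% maze.move(dir→north) == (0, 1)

% maze.sense(dir→west) == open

% stack.push(x→west) == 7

% maze.move(dir→west) == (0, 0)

% stack.pop() == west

% maze.move(dir→east) == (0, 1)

% maze.sense(dir→east) == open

% stack.push(x→east) == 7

% maze.move(dir→east) == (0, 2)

% maze.sense(dir→east) == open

% stack.push(x→east) == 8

% maze.move(dir→east) == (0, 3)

% maze.sense(dir→south) == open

% stack.push(x→south) == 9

% maze.move(dir→south) == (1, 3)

% maze.sense(dir→east) == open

% stack.push(x→east) == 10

% maze.move(dir→east) == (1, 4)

% maze.sense(dir→east) == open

% stack.push(x→east) == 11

% maze.move(dir→east) == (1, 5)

% maze.sense(dir→east) == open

% stack.push(x→east) == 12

% maze.move(dir→east) == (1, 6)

% maze.sense(dir→south) == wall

% maze.sense(dir→north) == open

% stack.push(x→north) == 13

% maze.move(dir→north) == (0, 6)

% maze.sense(dir→west) == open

% stack.push(x→west) == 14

% maze.move(dir→west) == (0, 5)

% maze.sense(dir→west) == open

% stack.push(x→west) == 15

% maze.move(dir→west) == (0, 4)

% stack.pop() == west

% maze.move(dir→east) == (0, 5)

% stack.pop() == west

% maze.move(dir→east) == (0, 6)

% stack.pop() == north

% maze.move(dir→south) == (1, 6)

% stack.pop() == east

% maze.move(dir→west) == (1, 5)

% stack.pop() == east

% maze.move(dir→west) == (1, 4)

% stack.pop() == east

% maze.move(dir→west) == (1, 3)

% stack.pop() == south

% maze.move(dir→north) == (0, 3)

% stack.pop() == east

% maze.move(dir→west) == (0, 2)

% stack.pop() == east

% maze.move(dir→west) == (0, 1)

% stack.pop() == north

% maze.move(dir→south) == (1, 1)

% stack.pop() == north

% maze.move(dir→south) == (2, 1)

% stack.pop() == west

% maze.move(dir→east) == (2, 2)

% maze.sense(dir→south) == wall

% stack.pop() == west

% maze.move(dir→east) == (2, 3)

% maze.sense(dir→south) == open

% stack.push(x→south) == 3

% maze.move(dir→south) == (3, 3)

% maze.sense(dir→south) == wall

% maze.sense(dir→east) == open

% stack.push(x→east) == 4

% maze.move(dir→east) == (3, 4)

% maze.sense(dir→south) == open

% stack.push(x→south) == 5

% maze.move(dir→south) == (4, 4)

% maze.sense(dir→south) == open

% stack.push(x→south) == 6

% maze.move(dir→south) == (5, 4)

% maze.sense(dir→west) == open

% stack.push(x→west) == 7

% maze.move(dir→west) == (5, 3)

% maze.sense(dir→west) == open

% stack.push(x→west) == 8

% maze.move(dir→west) == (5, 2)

% maze.sense(dir→west) == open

% stack.push(x→west) == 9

% maze.move(dir→west) == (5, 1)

% maze.sense(dir→west) == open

% stack.push(x→west) == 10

% maze.move(dir→west) == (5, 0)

% maze.sense(dir→south) == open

% stack.push(x→south) == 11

% maze.move(dir→south) == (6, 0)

% maze.sense(dir→south) == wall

% maze.sense(dir→east) == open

% stack.push(x→east) == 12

% maze.move(dir→east) == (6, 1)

% maze.sense(dir→south) == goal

% maze.move(dir→south) == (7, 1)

Answer: (7, 1)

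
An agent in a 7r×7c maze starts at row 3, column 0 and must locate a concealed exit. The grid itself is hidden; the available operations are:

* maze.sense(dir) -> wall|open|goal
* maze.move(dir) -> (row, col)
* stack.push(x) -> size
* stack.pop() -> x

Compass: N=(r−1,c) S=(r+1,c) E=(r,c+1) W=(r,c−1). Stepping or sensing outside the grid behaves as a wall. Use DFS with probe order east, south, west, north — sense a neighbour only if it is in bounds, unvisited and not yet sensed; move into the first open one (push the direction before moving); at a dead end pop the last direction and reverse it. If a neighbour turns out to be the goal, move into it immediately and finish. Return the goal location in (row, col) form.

→ maze.sense(dir='east')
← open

→ stack.push(x='east')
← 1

→ maze.move(dir='east')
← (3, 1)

→ maze.sense(dir='east')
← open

→ stack.push(x='east')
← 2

→ maze.move(dir='east')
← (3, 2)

→ maze.sense(dir='east')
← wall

→ maze.sense(dir='south')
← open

→ stack.push(x='south')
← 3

→ maze.move(dir='south')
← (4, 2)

→ maze.sense(dir='east')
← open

→ stack.push(x='east')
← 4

→ maze.move(dir='east')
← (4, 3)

→ maze.sense(dir='east')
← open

→ stack.push(x='east')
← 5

→ maze.move(dir='east')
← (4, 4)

→ maze.sense(dir='east')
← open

→ stack.push(x='east')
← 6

→ maze.move(dir='east')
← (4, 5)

→ maze.sense(dir='east')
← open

→ stack.push(x='east')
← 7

→ maze.move(dir='east')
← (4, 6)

→ maze.sense(dir='south')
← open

→ stack.push(x='south')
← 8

→ maze.move(dir='south')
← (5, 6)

→ maze.sense(dir='south')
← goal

→ maze.move(dir='south')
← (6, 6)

Answer: (6, 6)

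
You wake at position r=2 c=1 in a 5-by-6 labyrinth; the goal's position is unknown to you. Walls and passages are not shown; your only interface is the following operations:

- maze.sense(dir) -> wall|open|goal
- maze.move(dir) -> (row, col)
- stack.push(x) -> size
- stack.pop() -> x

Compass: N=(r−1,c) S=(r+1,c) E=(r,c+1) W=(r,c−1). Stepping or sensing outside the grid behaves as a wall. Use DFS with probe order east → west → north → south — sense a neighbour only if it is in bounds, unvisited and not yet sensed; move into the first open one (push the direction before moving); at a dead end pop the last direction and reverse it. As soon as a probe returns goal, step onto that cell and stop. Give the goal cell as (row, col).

[in] sense dir='east'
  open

[in] push x='east'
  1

[in] move dir='east'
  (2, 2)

[in] sense dir='east'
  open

[in] push x='east'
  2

[in] move dir='east'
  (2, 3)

[in] sense dir='east'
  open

[in] push x='east'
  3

[in] move dir='east'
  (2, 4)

[in] sense dir='east'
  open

[in] push x='east'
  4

[in] move dir='east'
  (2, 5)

[in] sense dir='north'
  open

[in] push x='north'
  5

[in] move dir='north'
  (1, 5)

[in] sense dir='west'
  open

[in] push x='west'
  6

[in] move dir='west'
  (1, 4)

[in] sense dir='west'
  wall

[in] sense dir='north'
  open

[in] push x='north'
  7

[in] move dir='north'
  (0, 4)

[in] sense dir='east'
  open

[in] push x='east'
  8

[in] move dir='east'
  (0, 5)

[in] pop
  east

[in] move dir='west'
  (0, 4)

[in] sense dir='west'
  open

[in] push x='west'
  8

[in] move dir='west'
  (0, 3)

[in] sense dir='west'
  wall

[in] pop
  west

[in] move dir='east'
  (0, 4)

[in] pop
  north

[in] move dir='south'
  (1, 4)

[in] pop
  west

[in] move dir='east'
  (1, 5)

[in] pop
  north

[in] move dir='south'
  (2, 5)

[in] sense dir='south'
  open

[in] push x='south'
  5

[in] move dir='south'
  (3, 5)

[in] sense dir='west'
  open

[in] push x='west'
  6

[in] move dir='west'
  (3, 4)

[in] sense dir='west'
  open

[in] push x='west'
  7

[in] move dir='west'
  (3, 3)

[in] sense dir='west'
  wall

[in] sense dir='south'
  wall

[in] pop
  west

[in] move dir='east'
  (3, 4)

[in] sense dir='south'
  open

[in] push x='south'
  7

[in] move dir='south'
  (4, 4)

[in] sense dir='east'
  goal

[in] move dir='east'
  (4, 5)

Answer: (4, 5)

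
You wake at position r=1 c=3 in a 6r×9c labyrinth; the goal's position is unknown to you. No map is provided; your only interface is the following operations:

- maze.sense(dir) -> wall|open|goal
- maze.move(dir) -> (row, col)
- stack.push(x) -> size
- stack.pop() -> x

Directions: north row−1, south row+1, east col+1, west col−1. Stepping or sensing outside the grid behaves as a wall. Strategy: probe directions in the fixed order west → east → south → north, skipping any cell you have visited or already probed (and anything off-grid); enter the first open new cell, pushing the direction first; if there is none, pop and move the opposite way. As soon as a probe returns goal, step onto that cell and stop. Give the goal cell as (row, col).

$ maze.sense dir='west'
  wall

$ maze.sense dir='east'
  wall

$ maze.sense dir='south'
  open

$ stack.push x='south'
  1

$ maze.move dir='south'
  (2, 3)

$ maze.sense dir='west'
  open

$ stack.push x='west'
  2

$ maze.move dir='west'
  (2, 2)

$ maze.sense dir='west'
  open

$ stack.push x='west'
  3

$ maze.move dir='west'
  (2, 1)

$ maze.sense dir='west'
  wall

$ maze.sense dir='south'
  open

$ stack.push x='south'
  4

$ maze.move dir='south'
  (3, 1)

$ maze.sense dir='west'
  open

$ stack.push x='west'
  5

$ maze.move dir='west'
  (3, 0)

$ maze.sense dir='south'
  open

$ stack.push x='south'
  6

$ maze.move dir='south'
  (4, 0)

$ maze.sense dir='east'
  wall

$ maze.sense dir='south'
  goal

$ maze.move dir='south'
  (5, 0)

Answer: (5, 0)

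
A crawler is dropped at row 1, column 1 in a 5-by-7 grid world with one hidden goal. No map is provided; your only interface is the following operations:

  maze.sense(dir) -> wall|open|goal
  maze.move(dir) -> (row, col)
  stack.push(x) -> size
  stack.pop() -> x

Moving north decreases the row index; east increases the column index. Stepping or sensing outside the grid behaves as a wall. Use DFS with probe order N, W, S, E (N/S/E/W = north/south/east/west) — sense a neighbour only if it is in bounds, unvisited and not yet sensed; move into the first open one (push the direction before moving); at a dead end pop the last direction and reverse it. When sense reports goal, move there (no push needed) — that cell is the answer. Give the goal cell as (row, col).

-> maze.sense(dir='north')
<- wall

-> maze.sense(dir='west')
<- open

-> stack.push(x='west')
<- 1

-> maze.move(dir='west')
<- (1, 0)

-> maze.sense(dir='north')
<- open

-> stack.push(x='north')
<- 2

-> maze.move(dir='north')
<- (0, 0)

-> stack.pop()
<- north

-> maze.move(dir='south')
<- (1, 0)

-> maze.sense(dir='south')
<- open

-> stack.push(x='south')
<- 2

-> maze.move(dir='south')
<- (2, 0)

-> maze.sense(dir='south')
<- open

-> stack.push(x='south')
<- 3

-> maze.move(dir='south')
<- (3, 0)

-> maze.sense(dir='south')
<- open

-> stack.push(x='south')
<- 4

-> maze.move(dir='south')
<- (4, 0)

-> maze.sense(dir='east')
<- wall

-> stack.pop()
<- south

-> maze.move(dir='north')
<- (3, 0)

-> maze.sense(dir='east')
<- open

-> stack.push(x='east')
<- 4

-> maze.move(dir='east')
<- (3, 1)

-> maze.sense(dir='north')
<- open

-> stack.push(x='north')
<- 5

-> maze.move(dir='north')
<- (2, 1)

-> maze.sense(dir='east')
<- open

-> stack.push(x='east')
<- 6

-> maze.move(dir='east')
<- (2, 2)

-> maze.sense(dir='north')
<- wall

-> maze.sense(dir='south')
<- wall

-> maze.sense(dir='east')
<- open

-> stack.push(x='east')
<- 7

-> maze.move(dir='east')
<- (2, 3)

-> maze.sense(dir='north')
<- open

-> stack.push(x='north')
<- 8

-> maze.move(dir='north')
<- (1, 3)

-> maze.sense(dir='north')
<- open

-> stack.push(x='north')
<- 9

-> maze.move(dir='north')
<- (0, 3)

-> maze.sense(dir='west')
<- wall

-> maze.sense(dir='east')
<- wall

-> stack.pop()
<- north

-> maze.move(dir='south')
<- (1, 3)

-> maze.sense(dir='east')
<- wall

-> stack.pop()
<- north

-> maze.move(dir='south')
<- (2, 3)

-> maze.sense(dir='south')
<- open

-> stack.push(x='south')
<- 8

-> maze.move(dir='south')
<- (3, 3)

-> maze.sense(dir='south')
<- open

-> stack.push(x='south')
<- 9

-> maze.move(dir='south')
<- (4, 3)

-> maze.sense(dir='west')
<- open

-> stack.push(x='west')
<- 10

-> maze.move(dir='west')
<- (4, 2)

-> stack.pop()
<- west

-> maze.move(dir='east')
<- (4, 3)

-> maze.sense(dir='east')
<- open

-> stack.push(x='east')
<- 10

-> maze.move(dir='east')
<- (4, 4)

-> maze.sense(dir='north')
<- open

-> stack.push(x='north')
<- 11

-> maze.move(dir='north')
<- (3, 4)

-> maze.sense(dir='north')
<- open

-> stack.push(x='north')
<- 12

-> maze.move(dir='north')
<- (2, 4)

-> maze.sense(dir='east')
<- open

-> stack.push(x='east')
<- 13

-> maze.move(dir='east')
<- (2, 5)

-> maze.sense(dir='north')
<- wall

-> maze.sense(dir='south')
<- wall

-> maze.sense(dir='east')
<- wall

-> stack.pop()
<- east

-> maze.move(dir='west')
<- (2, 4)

-> stack.pop()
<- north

-> maze.move(dir='south')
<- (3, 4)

-> stack.pop()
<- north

-> maze.move(dir='south')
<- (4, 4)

-> maze.sense(dir='east')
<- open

-> stack.push(x='east')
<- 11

-> maze.move(dir='east')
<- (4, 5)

-> maze.sense(dir='east')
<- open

-> stack.push(x='east')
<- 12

-> maze.move(dir='east')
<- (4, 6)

-> maze.sense(dir='north')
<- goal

-> maze.move(dir='north')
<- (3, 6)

Answer: (3, 6)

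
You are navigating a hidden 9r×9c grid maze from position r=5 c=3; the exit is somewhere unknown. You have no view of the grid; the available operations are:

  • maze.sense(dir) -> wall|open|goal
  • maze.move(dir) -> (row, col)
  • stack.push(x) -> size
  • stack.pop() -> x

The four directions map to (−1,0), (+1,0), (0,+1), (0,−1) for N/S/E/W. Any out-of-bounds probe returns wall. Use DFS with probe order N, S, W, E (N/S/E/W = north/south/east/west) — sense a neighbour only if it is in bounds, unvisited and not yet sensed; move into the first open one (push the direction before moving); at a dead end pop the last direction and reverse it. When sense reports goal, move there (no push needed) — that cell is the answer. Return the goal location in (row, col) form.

Do: maze.sense[dir→north]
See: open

Do: stack.push[x→north]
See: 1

Do: maze.move[dir→north]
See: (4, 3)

Do: maze.sense[dir→north]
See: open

Do: stack.push[x→north]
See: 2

Do: maze.move[dir→north]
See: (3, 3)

Do: maze.sense[dir→north]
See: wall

Do: maze.sense[dir→west]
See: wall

Do: maze.sense[dir→east]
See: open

Do: stack.push[x→east]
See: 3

Do: maze.move[dir→east]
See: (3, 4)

Do: maze.sense[dir→north]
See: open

Do: stack.push[x→north]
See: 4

Do: maze.move[dir→north]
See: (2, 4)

Do: maze.sense[dir→north]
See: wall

Do: maze.sense[dir→east]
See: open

Do: stack.push[x→east]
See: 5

Do: maze.move[dir→east]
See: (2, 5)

Do: maze.sense[dir→north]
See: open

Do: stack.push[x→north]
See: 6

Do: maze.move[dir→north]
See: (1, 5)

Do: maze.sense[dir→north]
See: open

Do: stack.push[x→north]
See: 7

Do: maze.move[dir→north]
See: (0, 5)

Do: maze.sense[dir→west]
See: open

Do: stack.push[x→west]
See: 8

Do: maze.move[dir→west]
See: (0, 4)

Do: maze.sense[dir→west]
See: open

Do: stack.push[x→west]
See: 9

Do: maze.move[dir→west]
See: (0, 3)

Do: maze.sense[dir→south]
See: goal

Do: maze.move[dir→south]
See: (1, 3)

Answer: (1, 3)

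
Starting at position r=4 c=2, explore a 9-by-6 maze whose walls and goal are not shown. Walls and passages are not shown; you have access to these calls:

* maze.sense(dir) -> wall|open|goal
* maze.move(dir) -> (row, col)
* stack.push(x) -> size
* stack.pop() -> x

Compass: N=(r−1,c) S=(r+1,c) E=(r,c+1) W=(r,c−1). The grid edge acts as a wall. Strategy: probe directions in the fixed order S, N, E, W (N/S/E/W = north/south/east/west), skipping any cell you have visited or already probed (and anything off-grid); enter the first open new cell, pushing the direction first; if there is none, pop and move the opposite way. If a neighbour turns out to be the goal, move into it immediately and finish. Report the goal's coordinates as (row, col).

→ maze.sense(dir='south')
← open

→ stack.push(x='south')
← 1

→ maze.move(dir='south')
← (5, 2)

→ maze.sense(dir='south')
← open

→ stack.push(x='south')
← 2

→ maze.move(dir='south')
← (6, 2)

→ maze.sense(dir='south')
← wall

→ maze.sense(dir='east')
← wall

→ maze.sense(dir='west')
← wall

→ stack.pop()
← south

→ maze.move(dir='north')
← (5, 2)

→ maze.sense(dir='east')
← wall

→ maze.sense(dir='west')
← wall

→ stack.pop()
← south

→ maze.move(dir='north')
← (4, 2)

→ maze.sense(dir='north')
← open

→ stack.push(x='north')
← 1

→ maze.move(dir='north')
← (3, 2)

→ maze.sense(dir='north')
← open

→ stack.push(x='north')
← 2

→ maze.move(dir='north')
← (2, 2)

→ maze.sense(dir='north')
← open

→ stack.push(x='north')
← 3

→ maze.move(dir='north')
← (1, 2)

→ maze.sense(dir='north')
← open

→ stack.push(x='north')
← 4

→ maze.move(dir='north')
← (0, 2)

→ maze.sense(dir='east')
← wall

→ maze.sense(dir='west')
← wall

→ stack.pop()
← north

→ maze.move(dir='south')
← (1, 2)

→ maze.sense(dir='east')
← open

→ stack.push(x='east')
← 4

→ maze.move(dir='east')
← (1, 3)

→ maze.sense(dir='south')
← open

→ stack.push(x='south')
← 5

→ maze.move(dir='south')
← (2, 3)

→ maze.sense(dir='south')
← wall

→ maze.sense(dir='east')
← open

→ stack.push(x='east')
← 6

→ maze.move(dir='east')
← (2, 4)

→ maze.sense(dir='south')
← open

→ stack.push(x='south')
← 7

→ maze.move(dir='south')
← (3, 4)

→ maze.sense(dir='south')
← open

→ stack.push(x='south')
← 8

→ maze.move(dir='south')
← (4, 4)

→ maze.sense(dir='south')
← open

→ stack.push(x='south')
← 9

→ maze.move(dir='south')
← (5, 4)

→ maze.sense(dir='south')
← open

→ stack.push(x='south')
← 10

→ maze.move(dir='south')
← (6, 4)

→ maze.sense(dir='south')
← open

→ stack.push(x='south')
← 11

→ maze.move(dir='south')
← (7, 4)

→ maze.sense(dir='south')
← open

→ stack.push(x='south')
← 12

→ maze.move(dir='south')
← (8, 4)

→ maze.sense(dir='east')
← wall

→ maze.sense(dir='west')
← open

→ stack.push(x='west')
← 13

→ maze.move(dir='west')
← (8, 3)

→ maze.sense(dir='north')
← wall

→ maze.sense(dir='west')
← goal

→ maze.move(dir='west')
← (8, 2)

Answer: (8, 2)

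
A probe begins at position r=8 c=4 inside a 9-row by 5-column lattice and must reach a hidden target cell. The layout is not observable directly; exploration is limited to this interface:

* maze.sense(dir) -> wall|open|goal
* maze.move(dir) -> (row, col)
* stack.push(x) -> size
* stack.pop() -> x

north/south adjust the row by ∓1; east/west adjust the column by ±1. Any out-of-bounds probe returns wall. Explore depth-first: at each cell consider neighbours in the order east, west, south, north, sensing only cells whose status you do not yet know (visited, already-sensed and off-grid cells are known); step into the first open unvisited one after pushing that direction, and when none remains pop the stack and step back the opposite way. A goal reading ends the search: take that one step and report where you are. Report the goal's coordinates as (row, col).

[in] sense dir='west'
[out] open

[in] push x='west'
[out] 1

[in] move dir='west'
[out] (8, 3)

[in] sense dir='west'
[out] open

[in] push x='west'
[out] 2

[in] move dir='west'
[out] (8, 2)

[in] sense dir='west'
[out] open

[in] push x='west'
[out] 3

[in] move dir='west'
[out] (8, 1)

[in] sense dir='west'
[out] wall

[in] sense dir='north'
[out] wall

[in] pop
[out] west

[in] move dir='east'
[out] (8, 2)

[in] sense dir='north'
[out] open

[in] push x='north'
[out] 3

[in] move dir='north'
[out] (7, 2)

[in] sense dir='east'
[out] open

[in] push x='east'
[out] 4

[in] move dir='east'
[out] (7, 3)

[in] sense dir='east'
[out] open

[in] push x='east'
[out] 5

[in] move dir='east'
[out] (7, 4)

[in] sense dir='north'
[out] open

[in] push x='north'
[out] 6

[in] move dir='north'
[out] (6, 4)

[in] sense dir='west'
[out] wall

[in] sense dir='north'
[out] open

[in] push x='north'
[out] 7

[in] move dir='north'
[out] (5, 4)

[in] sense dir='west'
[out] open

[in] push x='west'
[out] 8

[in] move dir='west'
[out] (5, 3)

[in] sense dir='west'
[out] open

[in] push x='west'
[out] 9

[in] move dir='west'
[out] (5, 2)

[in] sense dir='west'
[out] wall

[in] sense dir='south'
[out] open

[in] push x='south'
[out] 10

[in] move dir='south'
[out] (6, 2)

[in] sense dir='west'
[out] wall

[in] pop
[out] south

[in] move dir='north'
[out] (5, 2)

[in] sense dir='north'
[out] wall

[in] pop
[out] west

[in] move dir='east'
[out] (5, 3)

[in] sense dir='north'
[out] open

[in] push x='north'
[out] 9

[in] move dir='north'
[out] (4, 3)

[in] sense dir='east'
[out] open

[in] push x='east'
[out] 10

[in] move dir='east'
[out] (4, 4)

[in] sense dir='north'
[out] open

[in] push x='north'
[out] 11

[in] move dir='north'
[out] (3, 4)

[in] sense dir='west'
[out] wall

[in] sense dir='north'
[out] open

[in] push x='north'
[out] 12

[in] move dir='north'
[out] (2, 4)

[in] sense dir='west'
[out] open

[in] push x='west'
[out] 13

[in] move dir='west'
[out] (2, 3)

[in] sense dir='west'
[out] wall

[in] sense dir='north'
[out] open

[in] push x='north'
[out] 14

[in] move dir='north'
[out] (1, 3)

[in] sense dir='east'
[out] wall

[in] sense dir='west'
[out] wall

[in] sense dir='north'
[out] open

[in] push x='north'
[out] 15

[in] move dir='north'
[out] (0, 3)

[in] sense dir='east'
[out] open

[in] push x='east'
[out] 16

[in] move dir='east'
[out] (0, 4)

[in] pop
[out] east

[in] move dir='west'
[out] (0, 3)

[in] sense dir='west'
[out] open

[in] push x='west'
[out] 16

[in] move dir='west'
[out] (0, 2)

[in] sense dir='west'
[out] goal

[in] move dir='west'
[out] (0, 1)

Answer: (0, 1)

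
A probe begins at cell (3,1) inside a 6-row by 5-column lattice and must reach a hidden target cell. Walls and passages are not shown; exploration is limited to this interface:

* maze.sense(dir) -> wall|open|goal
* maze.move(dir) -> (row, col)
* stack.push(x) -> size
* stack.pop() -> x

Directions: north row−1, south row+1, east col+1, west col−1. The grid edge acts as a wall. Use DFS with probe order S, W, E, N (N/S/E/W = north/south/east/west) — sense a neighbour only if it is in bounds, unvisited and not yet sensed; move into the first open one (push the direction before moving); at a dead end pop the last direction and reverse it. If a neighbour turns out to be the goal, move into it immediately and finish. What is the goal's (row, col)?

CALL maze.sense[south]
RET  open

CALL stack.push[south]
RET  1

CALL maze.move[south]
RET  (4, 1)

CALL maze.sense[south]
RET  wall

CALL maze.sense[west]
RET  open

CALL stack.push[west]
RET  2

CALL maze.move[west]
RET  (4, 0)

CALL maze.sense[south]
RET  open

CALL stack.push[south]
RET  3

CALL maze.move[south]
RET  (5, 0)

CALL stack.pop[]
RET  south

CALL maze.move[north]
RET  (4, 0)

CALL maze.sense[north]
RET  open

CALL stack.push[north]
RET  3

CALL maze.move[north]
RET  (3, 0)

CALL maze.sense[north]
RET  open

CALL stack.push[north]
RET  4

CALL maze.move[north]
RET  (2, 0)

CALL maze.sense[east]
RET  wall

CALL maze.sense[north]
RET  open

CALL stack.push[north]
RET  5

CALL maze.move[north]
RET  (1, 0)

CALL maze.sense[east]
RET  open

CALL stack.push[east]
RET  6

CALL maze.move[east]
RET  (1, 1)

CALL maze.sense[east]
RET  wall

CALL maze.sense[north]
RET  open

CALL stack.push[north]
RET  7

CALL maze.move[north]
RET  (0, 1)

CALL maze.sense[west]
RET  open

CALL stack.push[west]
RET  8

CALL maze.move[west]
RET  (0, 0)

CALL stack.pop[]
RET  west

CALL maze.move[east]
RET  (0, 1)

CALL maze.sense[east]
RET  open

CALL stack.push[east]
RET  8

CALL maze.move[east]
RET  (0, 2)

CALL maze.sense[east]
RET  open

CALL stack.push[east]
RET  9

CALL maze.move[east]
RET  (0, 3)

CALL maze.sense[south]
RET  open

CALL stack.push[south]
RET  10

CALL maze.move[south]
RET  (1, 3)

CALL maze.sense[south]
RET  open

CALL stack.push[south]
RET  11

CALL maze.move[south]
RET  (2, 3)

CALL maze.sense[south]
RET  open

CALL stack.push[south]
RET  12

CALL maze.move[south]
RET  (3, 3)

CALL maze.sense[south]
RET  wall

CALL maze.sense[west]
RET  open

CALL stack.push[west]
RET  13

CALL maze.move[west]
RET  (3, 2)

CALL maze.sense[south]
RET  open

CALL stack.push[south]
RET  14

CALL maze.move[south]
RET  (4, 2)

CALL maze.sense[south]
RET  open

CALL stack.push[south]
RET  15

CALL maze.move[south]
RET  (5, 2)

CALL maze.sense[east]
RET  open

CALL stack.push[east]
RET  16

CALL maze.move[east]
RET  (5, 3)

CALL maze.sense[east]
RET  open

CALL stack.push[east]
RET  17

CALL maze.move[east]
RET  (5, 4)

CALL maze.sense[north]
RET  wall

CALL stack.pop[]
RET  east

CALL maze.move[west]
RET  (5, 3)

CALL stack.pop[]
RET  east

CALL maze.move[west]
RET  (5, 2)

CALL stack.pop[]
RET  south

CALL maze.move[north]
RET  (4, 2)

CALL stack.pop[]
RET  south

CALL maze.move[north]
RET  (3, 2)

CALL maze.sense[north]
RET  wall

CALL stack.pop[]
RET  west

CALL maze.move[east]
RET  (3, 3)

CALL maze.sense[east]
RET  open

CALL stack.push[east]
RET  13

CALL maze.move[east]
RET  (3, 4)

CALL maze.sense[north]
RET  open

CALL stack.push[north]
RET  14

CALL maze.move[north]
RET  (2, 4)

CALL maze.sense[north]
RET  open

CALL stack.push[north]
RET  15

CALL maze.move[north]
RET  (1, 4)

CALL maze.sense[north]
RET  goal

CALL maze.move[north]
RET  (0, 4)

Answer: (0, 4)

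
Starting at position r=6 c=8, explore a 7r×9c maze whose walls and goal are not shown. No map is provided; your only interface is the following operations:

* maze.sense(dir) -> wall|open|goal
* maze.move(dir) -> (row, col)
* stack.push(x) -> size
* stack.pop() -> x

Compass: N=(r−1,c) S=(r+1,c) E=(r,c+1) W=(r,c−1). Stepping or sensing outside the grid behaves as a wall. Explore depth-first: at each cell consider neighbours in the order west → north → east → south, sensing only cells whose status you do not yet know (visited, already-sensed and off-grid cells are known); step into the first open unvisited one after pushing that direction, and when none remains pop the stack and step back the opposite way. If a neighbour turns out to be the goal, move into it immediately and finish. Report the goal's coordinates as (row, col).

~$ maze.sense dir='west'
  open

~$ stack.push x='west'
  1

~$ maze.move dir='west'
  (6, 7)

~$ maze.sense dir='west'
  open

~$ stack.push x='west'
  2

~$ maze.move dir='west'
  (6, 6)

~$ maze.sense dir='west'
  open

~$ stack.push x='west'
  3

~$ maze.move dir='west'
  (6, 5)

~$ maze.sense dir='west'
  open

~$ stack.push x='west'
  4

~$ maze.move dir='west'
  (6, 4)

~$ maze.sense dir='west'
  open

~$ stack.push x='west'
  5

~$ maze.move dir='west'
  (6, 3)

~$ maze.sense dir='west'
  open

~$ stack.push x='west'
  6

~$ maze.move dir='west'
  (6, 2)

~$ maze.sense dir='west'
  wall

~$ maze.sense dir='north'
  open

~$ stack.push x='north'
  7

~$ maze.move dir='north'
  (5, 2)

~$ maze.sense dir='west'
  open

~$ stack.push x='west'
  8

~$ maze.move dir='west'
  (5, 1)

~$ maze.sense dir='west'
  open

~$ stack.push x='west'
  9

~$ maze.move dir='west'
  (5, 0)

~$ maze.sense dir='north'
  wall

~$ maze.sense dir='south'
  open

~$ stack.push x='south'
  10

~$ maze.move dir='south'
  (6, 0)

~$ stack.pop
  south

~$ maze.move dir='north'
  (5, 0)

~$ stack.pop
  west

~$ maze.move dir='east'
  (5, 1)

~$ maze.sense dir='north'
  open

~$ stack.push x='north'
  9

~$ maze.move dir='north'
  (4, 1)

~$ maze.sense dir='north'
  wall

~$ maze.sense dir='east'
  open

~$ stack.push x='east'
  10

~$ maze.move dir='east'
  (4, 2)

~$ maze.sense dir='north'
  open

~$ stack.push x='north'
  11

~$ maze.move dir='north'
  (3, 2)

~$ maze.sense dir='north'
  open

~$ stack.push x='north'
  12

~$ maze.move dir='north'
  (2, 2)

~$ maze.sense dir='west'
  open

~$ stack.push x='west'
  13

~$ maze.move dir='west'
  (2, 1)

~$ maze.sense dir='west'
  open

~$ stack.push x='west'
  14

~$ maze.move dir='west'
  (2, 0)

~$ maze.sense dir='north'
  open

~$ stack.push x='north'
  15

~$ maze.move dir='north'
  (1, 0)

~$ maze.sense dir='north'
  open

~$ stack.push x='north'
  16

~$ maze.move dir='north'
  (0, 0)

~$ maze.sense dir='east'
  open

~$ stack.push x='east'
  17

~$ maze.move dir='east'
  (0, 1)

~$ maze.sense dir='east'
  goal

~$ maze.move dir='east'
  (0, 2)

Answer: (0, 2)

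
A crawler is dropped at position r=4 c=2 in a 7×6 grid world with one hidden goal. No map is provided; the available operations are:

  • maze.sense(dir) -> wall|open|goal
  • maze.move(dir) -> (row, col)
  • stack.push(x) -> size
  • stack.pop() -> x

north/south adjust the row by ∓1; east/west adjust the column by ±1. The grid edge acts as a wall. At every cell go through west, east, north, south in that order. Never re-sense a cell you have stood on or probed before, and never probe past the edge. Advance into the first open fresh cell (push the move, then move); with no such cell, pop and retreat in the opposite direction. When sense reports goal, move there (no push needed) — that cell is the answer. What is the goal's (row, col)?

Using maze.sense passing dir=west, and see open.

Then stack.push passing x=west, and see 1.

Then maze.move passing dir=west, which returns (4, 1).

Then maze.sense passing dir=west, — result: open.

Now I run stack.push passing x=west, → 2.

Invoking maze.move passing dir=west, and get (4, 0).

Using maze.sense passing dir=north, and see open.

I invoke stack.push passing x=north, giving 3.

Now I run maze.move passing dir=north, — result: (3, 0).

I invoke maze.sense passing dir=east, and see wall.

Using maze.sense passing dir=north, : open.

Next I call stack.push passing x=north, — result: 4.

Using maze.move passing dir=north, and get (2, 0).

Now I run maze.sense passing dir=east, and get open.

Then stack.push passing x=east, yielding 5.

I run maze.move passing dir=east, — result: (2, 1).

Using maze.sense passing dir=east, giving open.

I invoke stack.push passing x=east, : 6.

Calling maze.move passing dir=east, and observe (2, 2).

Using maze.sense passing dir=east, which returns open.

I try stack.push passing x=east, yielding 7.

I call maze.move passing dir=east, giving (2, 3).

I use maze.sense passing dir=east, and observe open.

I invoke stack.push passing x=east, and get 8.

Calling maze.move passing dir=east, and see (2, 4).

I run maze.sense passing dir=east, giving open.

Next I call stack.push passing x=east, → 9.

Now I run maze.move passing dir=east, → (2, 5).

Then maze.sense passing dir=north, and see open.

Calling stack.push passing x=north, → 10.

I invoke maze.move passing dir=north, and observe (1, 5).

Next I call maze.sense passing dir=west, → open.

Now I run stack.push passing x=west, → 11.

I call maze.move passing dir=west, yielding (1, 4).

Using maze.sense passing dir=west, which returns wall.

I invoke maze.sense passing dir=north, : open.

Using stack.push passing x=north, and see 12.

I invoke maze.move passing dir=north, → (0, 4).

Calling maze.sense passing dir=west, yielding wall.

I run maze.sense passing dir=east, and get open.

I use stack.push passing x=east, — result: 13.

Next I call maze.move passing dir=east, → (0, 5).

Using stack.pop, yielding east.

I run maze.move passing dir=west, yielding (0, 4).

I call stack.pop(), — result: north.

Next I call maze.move passing dir=south, which returns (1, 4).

Calling stack.pop, yielding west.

I run maze.move passing dir=east, which returns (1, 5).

Invoking stack.pop(), and see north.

Calling maze.move passing dir=south, — result: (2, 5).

Calling maze.sense passing dir=south, yielding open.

I invoke stack.push passing x=south, and observe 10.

Now I run maze.move passing dir=south, and get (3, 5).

I invoke maze.sense passing dir=west, and observe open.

Then stack.push passing x=west, giving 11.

Using maze.move passing dir=west, and get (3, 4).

I call maze.sense passing dir=west, : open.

Now I run stack.push passing x=west, and get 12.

Invoking maze.move passing dir=west, — result: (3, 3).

Then maze.sense passing dir=west, which returns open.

I try stack.push passing x=west, and observe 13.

I invoke maze.move passing dir=west, and see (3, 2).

Invoking stack.pop, which returns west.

I try maze.move passing dir=east, : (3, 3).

Using maze.sense passing dir=south, which returns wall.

Now I run stack.pop(), and get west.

I call maze.move passing dir=east, → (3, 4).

I try maze.sense passing dir=south, and get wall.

Using stack.pop, : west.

I invoke maze.move passing dir=east, and see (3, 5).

Invoking maze.sense passing dir=south, — result: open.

Then stack.push passing x=south, — result: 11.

I run maze.move passing dir=south, yielding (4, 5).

I try maze.sense passing dir=south, → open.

Now I run stack.push passing x=south, : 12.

I invoke maze.move passing dir=south, : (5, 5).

Calling maze.sense passing dir=west, yielding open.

Then stack.push passing x=west, : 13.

Calling maze.move passing dir=west, → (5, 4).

I invoke maze.sense passing dir=west, and get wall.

Then maze.sense passing dir=south, and get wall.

Using stack.pop(), : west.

Invoking maze.move passing dir=east, yielding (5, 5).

Then maze.sense passing dir=south, which returns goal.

I call maze.move passing dir=south, — result: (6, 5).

Answer: (6, 5)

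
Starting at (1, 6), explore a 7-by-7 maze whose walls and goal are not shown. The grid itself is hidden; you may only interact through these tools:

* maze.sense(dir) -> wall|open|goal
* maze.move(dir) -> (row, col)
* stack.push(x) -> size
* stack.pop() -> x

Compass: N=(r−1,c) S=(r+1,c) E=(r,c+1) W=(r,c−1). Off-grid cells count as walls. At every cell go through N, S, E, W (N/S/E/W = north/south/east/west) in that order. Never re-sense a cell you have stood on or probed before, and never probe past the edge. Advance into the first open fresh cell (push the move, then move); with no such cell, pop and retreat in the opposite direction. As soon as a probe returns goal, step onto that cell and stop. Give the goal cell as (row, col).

Do: maze.sense[dir: north]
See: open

Do: stack.push[x: north]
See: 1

Do: maze.move[dir: north]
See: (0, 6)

Do: maze.sense[dir: west]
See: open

Do: stack.push[x: west]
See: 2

Do: maze.move[dir: west]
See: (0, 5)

Do: maze.sense[dir: south]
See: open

Do: stack.push[x: south]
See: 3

Do: maze.move[dir: south]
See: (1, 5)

Do: maze.sense[dir: south]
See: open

Do: stack.push[x: south]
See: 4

Do: maze.move[dir: south]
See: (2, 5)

Do: maze.sense[dir: south]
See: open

Do: stack.push[x: south]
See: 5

Do: maze.move[dir: south]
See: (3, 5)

Do: maze.sense[dir: south]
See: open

Do: stack.push[x: south]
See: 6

Do: maze.move[dir: south]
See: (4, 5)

Do: maze.sense[dir: south]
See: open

Do: stack.push[x: south]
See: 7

Do: maze.move[dir: south]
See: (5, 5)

Do: maze.sense[dir: south]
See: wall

Do: maze.sense[dir: east]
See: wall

Do: maze.sense[dir: west]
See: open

Do: stack.push[x: west]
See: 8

Do: maze.move[dir: west]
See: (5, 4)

Do: maze.sense[dir: north]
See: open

Do: stack.push[x: north]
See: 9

Do: maze.move[dir: north]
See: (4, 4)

Do: maze.sense[dir: north]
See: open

Do: stack.push[x: north]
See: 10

Do: maze.move[dir: north]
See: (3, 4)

Do: maze.sense[dir: north]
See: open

Do: stack.push[x: north]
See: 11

Do: maze.move[dir: north]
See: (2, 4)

Do: maze.sense[dir: north]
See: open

Do: stack.push[x: north]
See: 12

Do: maze.move[dir: north]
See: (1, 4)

Do: maze.sense[dir: north]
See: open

Do: stack.push[x: north]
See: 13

Do: maze.move[dir: north]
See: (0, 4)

Do: maze.sense[dir: west]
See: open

Do: stack.push[x: west]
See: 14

Do: maze.move[dir: west]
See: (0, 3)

Do: maze.sense[dir: south]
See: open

Do: stack.push[x: south]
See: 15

Do: maze.move[dir: south]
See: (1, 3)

Do: maze.sense[dir: south]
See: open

Do: stack.push[x: south]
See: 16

Do: maze.move[dir: south]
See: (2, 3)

Do: maze.sense[dir: south]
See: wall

Do: maze.sense[dir: west]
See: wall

Do: stack.pop[]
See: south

Do: maze.move[dir: north]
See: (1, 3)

Do: maze.sense[dir: west]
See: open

Do: stack.push[x: west]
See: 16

Do: maze.move[dir: west]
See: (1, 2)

Do: maze.sense[dir: north]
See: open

Do: stack.push[x: north]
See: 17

Do: maze.move[dir: north]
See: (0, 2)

Do: maze.sense[dir: west]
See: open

Do: stack.push[x: west]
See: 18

Do: maze.move[dir: west]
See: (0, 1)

Do: maze.sense[dir: south]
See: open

Do: stack.push[x: south]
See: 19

Do: maze.move[dir: south]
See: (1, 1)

Do: maze.sense[dir: south]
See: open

Do: stack.push[x: south]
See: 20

Do: maze.move[dir: south]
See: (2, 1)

Do: maze.sense[dir: south]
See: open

Do: stack.push[x: south]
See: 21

Do: maze.move[dir: south]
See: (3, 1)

Do: maze.sense[dir: south]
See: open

Do: stack.push[x: south]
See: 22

Do: maze.move[dir: south]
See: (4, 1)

Do: maze.sense[dir: south]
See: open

Do: stack.push[x: south]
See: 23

Do: maze.move[dir: south]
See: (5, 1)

Do: maze.sense[dir: south]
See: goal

Do: maze.move[dir: south]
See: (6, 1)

Answer: (6, 1)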